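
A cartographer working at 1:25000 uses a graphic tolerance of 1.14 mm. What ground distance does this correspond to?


ground = 1.14 mm * 25000 / 1000 = 28.5 m

28.5 m


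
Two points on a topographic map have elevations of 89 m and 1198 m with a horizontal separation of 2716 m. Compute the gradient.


gradient = (1198 - 89) / 2716 = 1109 / 2716 = 0.4083

0.4083


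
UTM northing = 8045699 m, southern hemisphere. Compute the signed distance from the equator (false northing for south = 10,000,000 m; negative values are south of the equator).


For southern: actual = 8045699 - 10000000 = -1954301 m

-1954301 m


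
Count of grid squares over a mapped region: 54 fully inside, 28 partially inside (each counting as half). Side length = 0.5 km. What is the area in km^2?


effective squares = 54 + 28 * 0.5 = 68.0
area = 68.0 * 0.25 = 17.0 km^2

17.0 km^2


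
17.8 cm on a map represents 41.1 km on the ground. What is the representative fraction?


ground = 41.1 km = 4110000 cm; RF denominator = ground / map = 4110000 / 17.8 ≈ 230899; RF = 1:230899

1:230899


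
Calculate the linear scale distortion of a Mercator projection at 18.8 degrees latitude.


SF = 1 / cos(18.8) = 1 / 0.946649 = 1.056

1.056


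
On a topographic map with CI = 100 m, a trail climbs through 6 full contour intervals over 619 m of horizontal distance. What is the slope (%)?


elevation change = 6 * 100 = 600 m
slope = 600 / 619 * 100 = 96.9%

96.9%


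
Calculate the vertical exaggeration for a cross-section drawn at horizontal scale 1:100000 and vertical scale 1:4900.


VE = horizontal_scale / vertical_scale = 100000 / 4900 ≈ 20.4

20.4x


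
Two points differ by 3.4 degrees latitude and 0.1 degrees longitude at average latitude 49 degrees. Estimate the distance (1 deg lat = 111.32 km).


dlat_km = 3.4 * 111.32 = 378.488
dlon_km = 0.1 * 111.32 * cos(49) ≈ 7.303
dist = sqrt(378.488^2 + 7.303^2) ≈ 378.6 km

378.6 km


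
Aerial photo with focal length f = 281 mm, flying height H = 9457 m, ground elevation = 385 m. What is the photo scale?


scale = f / (H - h) = 281 mm / 9072 m = 281 / 9072000 = 1:32285

1:32285


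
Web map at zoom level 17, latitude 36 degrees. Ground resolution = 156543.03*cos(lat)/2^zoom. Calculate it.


res = 156543.03 * cos(36) / 2^17 = 156543.03 * 0.80901699 / 131072 = 0.97 m/pixel

0.97 m/pixel


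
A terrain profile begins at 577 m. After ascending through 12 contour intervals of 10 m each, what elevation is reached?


elevation = 577 + 12 * 10 = 697 m

697 m


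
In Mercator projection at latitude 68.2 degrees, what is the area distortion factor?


area_distortion = 1/cos^2(68.2) = 7.251

7.251


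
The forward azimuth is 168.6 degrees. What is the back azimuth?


back azimuth = (168.6 + 180) mod 360 = 348.6 degrees

348.6 degrees


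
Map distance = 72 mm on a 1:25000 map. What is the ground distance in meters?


ground = 72 mm * 25000 / 1000 = 1800.0 m

1800.0 m


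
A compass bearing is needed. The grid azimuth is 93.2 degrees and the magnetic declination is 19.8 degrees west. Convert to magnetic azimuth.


magnetic azimuth = grid azimuth - declination (east +ve)
mag_az = 93.2 - -19.8 = 113.0 degrees

113.0 degrees


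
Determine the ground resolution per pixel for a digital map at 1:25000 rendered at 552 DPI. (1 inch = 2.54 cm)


pixel_cm = 2.54 / 552 ≈ 0.004601 cm
ground = pixel_cm * 25000 / 100 = 2.54 * 25000 / (552 * 100) = 63500 / 55200 ≈ 1.15 m

1.15 m


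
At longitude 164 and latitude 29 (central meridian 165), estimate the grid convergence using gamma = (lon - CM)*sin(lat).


gamma = (164 - 165) * sin(29) = -1 * 0.48481 = -0.485 degrees

-0.485 degrees


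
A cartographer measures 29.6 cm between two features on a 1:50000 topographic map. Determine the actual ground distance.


ground = 29.6 cm * 50000 / 100 = 14800.0 m = 14.8 km

14.8 km


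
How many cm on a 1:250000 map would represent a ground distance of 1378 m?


map_cm = 1378 * 100 / 250000 = 0.5512 cm ≈ 0.55 cm

0.55 cm


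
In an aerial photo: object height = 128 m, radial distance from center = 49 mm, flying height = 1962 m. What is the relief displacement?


d = h * r / H = 128 * 49 / 1962 = 3.2 mm

3.2 mm


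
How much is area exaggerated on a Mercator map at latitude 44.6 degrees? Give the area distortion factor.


area_distortion = 1/cos^2(44.6) = 1.972

1.972


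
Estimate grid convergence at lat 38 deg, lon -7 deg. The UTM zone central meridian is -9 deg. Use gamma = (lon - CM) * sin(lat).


gamma = (-7 - -9) * sin(38) = 2 * 0.615661 = 1.231 degrees

1.231 degrees


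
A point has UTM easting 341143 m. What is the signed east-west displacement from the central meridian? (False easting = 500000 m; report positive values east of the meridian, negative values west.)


displacement = 341143 - 500000 = -158857 m

-158857 m


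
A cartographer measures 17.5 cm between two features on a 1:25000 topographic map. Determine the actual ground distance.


ground = 17.5 cm * 25000 / 100 = 4375.0 m = 4.375 km

4.375 km


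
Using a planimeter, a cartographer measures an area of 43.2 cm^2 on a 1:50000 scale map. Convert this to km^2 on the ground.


ground_area = 43.2 * (50000/100)^2 = 10800000.0 m^2 = 10.8 km^2

10.8 km^2


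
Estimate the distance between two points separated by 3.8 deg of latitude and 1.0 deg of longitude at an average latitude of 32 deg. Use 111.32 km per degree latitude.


dlat_km = 3.8 * 111.32 = 423.016
dlon_km = 1.0 * 111.32 * cos(32) ≈ 94.405
dist = sqrt(423.016^2 + 94.405^2) ≈ 433.4 km

433.4 km


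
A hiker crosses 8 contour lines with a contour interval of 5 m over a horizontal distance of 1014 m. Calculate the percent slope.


elevation change = 8 * 5 = 40 m
slope = 40 / 1014 * 100 = 3.9%

3.9%


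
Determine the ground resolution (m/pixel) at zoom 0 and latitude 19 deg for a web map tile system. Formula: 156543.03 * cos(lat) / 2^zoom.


res = 156543.03 * cos(19) / 2^0 = 156543.03 * 0.94551858 / 1 = 148014.34 m/pixel

148014.34 m/pixel


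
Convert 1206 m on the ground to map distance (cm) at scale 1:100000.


map_cm = 1206 * 100 / 100000 = 1.206 cm ≈ 1.21 cm

1.21 cm


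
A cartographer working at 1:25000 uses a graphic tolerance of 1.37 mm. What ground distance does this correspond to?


ground = 1.37 mm * 25000 / 1000 = 34.25 m

34.25 m


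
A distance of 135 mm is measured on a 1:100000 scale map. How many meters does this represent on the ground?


ground = 135 mm * 100000 / 1000 = 13500.0 m

13500.0 m


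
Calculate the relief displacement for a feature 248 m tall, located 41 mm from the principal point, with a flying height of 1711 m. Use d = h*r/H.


d = h * r / H = 248 * 41 / 1711 = 5.94 mm

5.94 mm


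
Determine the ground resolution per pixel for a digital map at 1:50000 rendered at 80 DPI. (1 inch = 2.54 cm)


pixel_cm = 2.54 / 80 = 0.03175 cm
ground = pixel_cm * 50000 / 100 = 2.54 * 50000 / (80 * 100) = 127000 / 8000 ≈ 15.88 m

15.88 m


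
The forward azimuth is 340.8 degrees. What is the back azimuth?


back azimuth = (340.8 + 180) mod 360 = 160.8 degrees

160.8 degrees


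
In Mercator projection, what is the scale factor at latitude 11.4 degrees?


SF = 1 / cos(11.4) = 1 / 0.980271 = 1.02

1.02


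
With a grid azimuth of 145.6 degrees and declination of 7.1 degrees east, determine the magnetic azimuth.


magnetic azimuth = grid azimuth - declination (east +ve)
mag_az = 145.6 - 7.1 = 138.5 degrees

138.5 degrees


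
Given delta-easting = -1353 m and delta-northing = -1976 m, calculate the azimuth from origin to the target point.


az = atan2(-1353, -1976) = -145.6 deg
adjusted to 0-360: 214.4 degrees

214.4 degrees


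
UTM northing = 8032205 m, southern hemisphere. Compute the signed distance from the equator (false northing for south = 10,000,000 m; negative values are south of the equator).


For southern: actual = 8032205 - 10000000 = -1967795 m

-1967795 m


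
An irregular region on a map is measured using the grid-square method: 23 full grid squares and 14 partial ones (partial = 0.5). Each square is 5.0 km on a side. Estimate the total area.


effective squares = 23 + 14 * 0.5 = 30.0
area = 30.0 * 25.0 = 750.0 km^2

750.0 km^2


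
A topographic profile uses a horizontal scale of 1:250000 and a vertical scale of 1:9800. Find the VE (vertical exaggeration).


VE = horizontal_scale / vertical_scale = 250000 / 9800 ≈ 25.5

25.5x


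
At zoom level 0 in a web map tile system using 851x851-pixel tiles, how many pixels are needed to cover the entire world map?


tiles per axis = 2^0 = 1
total tiles = 1^2 = 1
pixels per axis = 1 * 851 = 851
total pixels = 851^2 = 724201

724201 pixels


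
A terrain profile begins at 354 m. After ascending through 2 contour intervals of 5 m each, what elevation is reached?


elevation = 354 + 2 * 5 = 364 m

364 m


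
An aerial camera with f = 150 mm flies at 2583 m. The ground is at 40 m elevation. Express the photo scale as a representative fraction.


scale = f / (H - h) = 150 mm / 2543 m = 150 / 2543000 = 1:16953

1:16953


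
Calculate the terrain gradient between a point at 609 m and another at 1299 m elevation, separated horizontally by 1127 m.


gradient = (1299 - 609) / 1127 = 690 / 1127 = 0.6122

0.6122


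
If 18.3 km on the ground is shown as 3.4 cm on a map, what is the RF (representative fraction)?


ground = 18.3 km = 1830000 cm; RF denominator = ground / map = 1830000 / 3.4 ≈ 538235; RF = 1:538235

1:538235


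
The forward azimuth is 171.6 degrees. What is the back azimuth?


back azimuth = (171.6 + 180) mod 360 = 351.6 degrees

351.6 degrees


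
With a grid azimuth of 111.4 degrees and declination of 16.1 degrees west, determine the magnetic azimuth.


magnetic azimuth = grid azimuth - declination (east +ve)
mag_az = 111.4 - -16.1 = 127.5 degrees

127.5 degrees


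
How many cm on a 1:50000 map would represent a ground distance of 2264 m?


map_cm = 2264 * 100 / 50000 = 4.528 cm ≈ 4.53 cm

4.53 cm


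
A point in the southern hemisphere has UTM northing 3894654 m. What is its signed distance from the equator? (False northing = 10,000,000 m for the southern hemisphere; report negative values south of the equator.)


For southern: actual = 3894654 - 10000000 = -6105346 m

-6105346 m


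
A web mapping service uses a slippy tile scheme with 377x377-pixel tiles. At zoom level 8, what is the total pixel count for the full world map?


tiles per axis = 2^8 = 256
total tiles = 256^2 = 65536
pixels per axis = 256 * 377 = 96512
total pixels = 96512^2 = 9314566144

9314566144 pixels


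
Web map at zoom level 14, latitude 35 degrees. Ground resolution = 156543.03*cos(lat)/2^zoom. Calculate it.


res = 156543.03 * cos(35) / 2^14 = 156543.03 * 0.81915204 / 16384 = 7.83 m/pixel

7.83 m/pixel


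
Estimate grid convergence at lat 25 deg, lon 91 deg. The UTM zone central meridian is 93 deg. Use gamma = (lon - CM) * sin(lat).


gamma = (91 - 93) * sin(25) = -2 * 0.422618 = -0.845 degrees

-0.845 degrees


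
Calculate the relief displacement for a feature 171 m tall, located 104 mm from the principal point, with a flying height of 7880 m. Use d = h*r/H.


d = h * r / H = 171 * 104 / 7880 = 2.26 mm

2.26 mm


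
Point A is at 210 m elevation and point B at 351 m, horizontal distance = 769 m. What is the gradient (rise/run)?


gradient = (351 - 210) / 769 = 141 / 769 = 0.1834

0.1834


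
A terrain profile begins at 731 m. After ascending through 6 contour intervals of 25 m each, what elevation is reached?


elevation = 731 + 6 * 25 = 881 m

881 m


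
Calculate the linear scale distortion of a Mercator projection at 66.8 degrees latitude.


SF = 1 / cos(66.8) = 1 / 0.393942 = 2.538

2.538


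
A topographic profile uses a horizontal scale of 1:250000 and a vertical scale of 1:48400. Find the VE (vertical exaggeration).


VE = horizontal_scale / vertical_scale = 250000 / 48400 ≈ 5.2

5.2x


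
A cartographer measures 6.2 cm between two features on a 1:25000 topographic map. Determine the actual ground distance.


ground = 6.2 cm * 25000 / 100 = 1550.0 m = 1.55 km

1.55 km


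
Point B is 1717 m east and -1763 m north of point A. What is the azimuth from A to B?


az = atan2(1717, -1763) = 135.8 deg
adjusted to 0-360: 135.8 degrees

135.8 degrees


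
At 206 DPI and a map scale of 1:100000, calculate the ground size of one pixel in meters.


pixel_cm = 2.54 / 206 ≈ 0.01233 cm
ground = pixel_cm * 100000 / 100 = 2.54 * 100000 / (206 * 100) = 254000 / 20600 ≈ 12.33 m

12.33 m


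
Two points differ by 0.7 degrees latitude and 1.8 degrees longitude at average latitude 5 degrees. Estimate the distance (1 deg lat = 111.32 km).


dlat_km = 0.7 * 111.32 = 77.924
dlon_km = 1.8 * 111.32 * cos(5) ≈ 199.614
dist = sqrt(77.924^2 + 199.614^2) ≈ 214.3 km

214.3 km


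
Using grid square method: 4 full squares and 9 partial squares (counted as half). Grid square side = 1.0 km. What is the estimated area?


effective squares = 4 + 9 * 0.5 = 8.5
area = 8.5 * 1.0 = 8.5 km^2

8.5 km^2


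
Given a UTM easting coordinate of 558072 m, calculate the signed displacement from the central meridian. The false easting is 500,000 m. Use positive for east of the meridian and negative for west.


displacement = 558072 - 500000 = 58072 m

58072 m


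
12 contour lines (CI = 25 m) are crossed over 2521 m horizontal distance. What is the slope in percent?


elevation change = 12 * 25 = 300 m
slope = 300 / 2521 * 100 = 11.9%

11.9%


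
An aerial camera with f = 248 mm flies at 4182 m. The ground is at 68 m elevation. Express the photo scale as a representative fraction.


scale = f / (H - h) = 248 mm / 4114 m = 248 / 4114000 = 1:16589

1:16589


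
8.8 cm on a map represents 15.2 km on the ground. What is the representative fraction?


ground = 15.2 km = 1520000 cm; RF denominator = ground / map = 1520000 / 8.8 ≈ 172727; RF = 1:172727

1:172727


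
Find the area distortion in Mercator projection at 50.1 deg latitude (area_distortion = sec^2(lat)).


area_distortion = 1/cos^2(50.1) = 2.43

2.43


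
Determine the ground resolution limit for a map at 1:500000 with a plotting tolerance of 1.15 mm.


ground = 1.15 mm * 500000 / 1000 = 575.0 m

575.0 m


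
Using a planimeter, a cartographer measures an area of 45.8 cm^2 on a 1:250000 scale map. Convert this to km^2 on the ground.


ground_area = 45.8 * (250000/100)^2 = 286250000.0 m^2 = 286.25 km^2

286.25 km^2


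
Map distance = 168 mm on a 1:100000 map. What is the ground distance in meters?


ground = 168 mm * 100000 / 1000 = 16800.0 m

16800.0 m


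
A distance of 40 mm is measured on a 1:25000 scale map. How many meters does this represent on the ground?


ground = 40 mm * 25000 / 1000 = 1000.0 m

1000.0 m


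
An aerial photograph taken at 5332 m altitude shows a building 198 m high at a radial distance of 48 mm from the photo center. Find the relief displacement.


d = h * r / H = 198 * 48 / 5332 = 1.78 mm

1.78 mm


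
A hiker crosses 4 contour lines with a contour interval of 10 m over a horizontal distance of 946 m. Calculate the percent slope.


elevation change = 4 * 10 = 40 m
slope = 40 / 946 * 100 = 4.2%

4.2%


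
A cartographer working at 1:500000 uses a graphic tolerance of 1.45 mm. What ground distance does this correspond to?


ground = 1.45 mm * 500000 / 1000 = 725.0 m

725.0 m


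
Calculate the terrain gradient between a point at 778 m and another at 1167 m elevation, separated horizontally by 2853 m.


gradient = (1167 - 778) / 2853 = 389 / 2853 = 0.1363

0.1363


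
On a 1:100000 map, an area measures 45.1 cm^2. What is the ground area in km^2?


ground_area = 45.1 * (100000/100)^2 = 45100000.0 m^2 = 45.1 km^2

45.1 km^2


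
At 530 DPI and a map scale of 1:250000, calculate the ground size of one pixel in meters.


pixel_cm = 2.54 / 530 ≈ 0.004792 cm
ground = pixel_cm * 250000 / 100 = 2.54 * 250000 / (530 * 100) = 635000 / 53000 ≈ 11.98 m

11.98 m


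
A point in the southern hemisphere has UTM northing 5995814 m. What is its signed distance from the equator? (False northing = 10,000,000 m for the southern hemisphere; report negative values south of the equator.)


For southern: actual = 5995814 - 10000000 = -4004186 m

-4004186 m


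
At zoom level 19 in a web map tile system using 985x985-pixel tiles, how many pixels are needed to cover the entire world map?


tiles per axis = 2^19 = 524288
total tiles = 524288^2 = 274877906944
pixels per axis = 524288 * 985 = 516423680
total pixels = 516423680^2 = 266693417264742400

266693417264742400 pixels


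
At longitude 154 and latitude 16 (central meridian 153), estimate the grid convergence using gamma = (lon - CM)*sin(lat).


gamma = (154 - 153) * sin(16) = 1 * 0.275637 = 0.276 degrees

0.276 degrees


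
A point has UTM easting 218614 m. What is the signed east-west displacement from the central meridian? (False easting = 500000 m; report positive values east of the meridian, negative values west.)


displacement = 218614 - 500000 = -281386 m

-281386 m


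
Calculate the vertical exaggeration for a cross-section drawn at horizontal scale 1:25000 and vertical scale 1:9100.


VE = horizontal_scale / vertical_scale = 25000 / 9100 ≈ 2.7

2.7x


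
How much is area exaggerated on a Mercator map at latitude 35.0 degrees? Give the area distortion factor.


area_distortion = 1/cos^2(35.0) = 1.49

1.49


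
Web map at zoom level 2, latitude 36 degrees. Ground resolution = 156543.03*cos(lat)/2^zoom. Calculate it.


res = 156543.03 * cos(36) / 2^2 = 156543.03 * 0.80901699 / 4 = 31661.49 m/pixel

31661.49 m/pixel


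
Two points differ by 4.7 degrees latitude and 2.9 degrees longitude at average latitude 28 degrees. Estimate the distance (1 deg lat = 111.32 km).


dlat_km = 4.7 * 111.32 = 523.204
dlon_km = 2.9 * 111.32 * cos(28) ≈ 285.04
dist = sqrt(523.204^2 + 285.04^2) ≈ 595.8 km

595.8 km


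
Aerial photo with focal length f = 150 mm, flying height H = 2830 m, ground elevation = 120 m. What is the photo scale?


scale = f / (H - h) = 150 mm / 2710 m = 150 / 2710000 = 1:18067

1:18067


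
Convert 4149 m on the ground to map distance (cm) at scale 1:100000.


map_cm = 4149 * 100 / 100000 = 4.149 cm ≈ 4.15 cm

4.15 cm


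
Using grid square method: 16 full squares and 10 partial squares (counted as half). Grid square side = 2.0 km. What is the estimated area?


effective squares = 16 + 10 * 0.5 = 21.0
area = 21.0 * 4.0 = 84.0 km^2

84.0 km^2


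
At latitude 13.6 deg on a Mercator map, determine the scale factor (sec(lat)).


SF = 1 / cos(13.6) = 1 / 0.971961 = 1.029

1.029


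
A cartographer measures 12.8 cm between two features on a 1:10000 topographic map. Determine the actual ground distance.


ground = 12.8 cm * 10000 / 100 = 1280.0 m = 1.28 km

1.28 km


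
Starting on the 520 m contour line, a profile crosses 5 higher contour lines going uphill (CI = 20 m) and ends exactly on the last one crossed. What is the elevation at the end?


elevation = 520 + 5 * 20 = 620 m

620 m


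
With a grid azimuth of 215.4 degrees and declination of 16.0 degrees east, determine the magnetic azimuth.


magnetic azimuth = grid azimuth - declination (east +ve)
mag_az = 215.4 - 16.0 = 199.4 degrees

199.4 degrees


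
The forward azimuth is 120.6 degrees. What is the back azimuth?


back azimuth = (120.6 + 180) mod 360 = 300.6 degrees

300.6 degrees


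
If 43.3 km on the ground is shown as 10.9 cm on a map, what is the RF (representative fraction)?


ground = 43.3 km = 4330000 cm; RF denominator = ground / map = 4330000 / 10.9 ≈ 397248; RF = 1:397248

1:397248


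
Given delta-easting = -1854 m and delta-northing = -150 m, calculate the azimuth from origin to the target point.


az = atan2(-1854, -150) = -94.6 deg
adjusted to 0-360: 265.4 degrees

265.4 degrees


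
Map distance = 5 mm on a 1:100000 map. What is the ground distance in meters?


ground = 5 mm * 100000 / 1000 = 500.0 m

500.0 m


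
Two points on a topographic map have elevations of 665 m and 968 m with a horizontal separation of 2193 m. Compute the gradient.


gradient = (968 - 665) / 2193 = 303 / 2193 = 0.1382

0.1382


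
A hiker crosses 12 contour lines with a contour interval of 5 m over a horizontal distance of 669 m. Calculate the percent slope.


elevation change = 12 * 5 = 60 m
slope = 60 / 669 * 100 = 9.0%

9.0%


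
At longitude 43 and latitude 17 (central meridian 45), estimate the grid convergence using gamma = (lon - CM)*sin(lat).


gamma = (43 - 45) * sin(17) = -2 * 0.292372 = -0.585 degrees

-0.585 degrees


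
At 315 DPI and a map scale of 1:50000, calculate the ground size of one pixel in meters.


pixel_cm = 2.54 / 315 ≈ 0.008063 cm
ground = pixel_cm * 50000 / 100 = 2.54 * 50000 / (315 * 100) = 127000 / 31500 ≈ 4.03 m

4.03 m


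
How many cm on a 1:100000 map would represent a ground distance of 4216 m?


map_cm = 4216 * 100 / 100000 = 4.216 cm ≈ 4.22 cm

4.22 cm


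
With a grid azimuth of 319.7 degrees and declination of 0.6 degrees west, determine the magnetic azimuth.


magnetic azimuth = grid azimuth - declination (east +ve)
mag_az = 319.7 - -0.6 = 320.3 degrees

320.3 degrees


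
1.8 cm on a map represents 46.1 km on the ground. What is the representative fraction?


ground = 46.1 km = 4610000 cm; RF denominator = ground / map = 4610000 / 1.8 ≈ 2561111; RF = 1:2561111

1:2561111


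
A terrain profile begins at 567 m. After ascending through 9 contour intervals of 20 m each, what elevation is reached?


elevation = 567 + 9 * 20 = 747 m

747 m


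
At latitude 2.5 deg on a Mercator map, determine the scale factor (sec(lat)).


SF = 1 / cos(2.5) = 1 / 0.999048 = 1.001

1.001


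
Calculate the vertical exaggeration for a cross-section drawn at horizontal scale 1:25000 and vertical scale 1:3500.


VE = horizontal_scale / vertical_scale = 25000 / 3500 ≈ 7.1

7.1x


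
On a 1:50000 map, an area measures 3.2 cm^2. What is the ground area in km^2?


ground_area = 3.2 * (50000/100)^2 = 800000.0 m^2 = 0.8 km^2

0.8 km^2


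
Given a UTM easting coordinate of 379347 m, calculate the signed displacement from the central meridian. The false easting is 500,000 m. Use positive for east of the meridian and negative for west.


displacement = 379347 - 500000 = -120653 m

-120653 m


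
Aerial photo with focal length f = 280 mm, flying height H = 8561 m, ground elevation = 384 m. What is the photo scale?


scale = f / (H - h) = 280 mm / 8177 m = 280 / 8177000 = 1:29204

1:29204


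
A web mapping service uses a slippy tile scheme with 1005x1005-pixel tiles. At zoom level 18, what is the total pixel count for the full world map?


tiles per axis = 2^18 = 262144
total tiles = 262144^2 = 68719476736
pixels per axis = 262144 * 1005 = 263454720
total pixels = 263454720^2 = 69408389490278400

69408389490278400 pixels


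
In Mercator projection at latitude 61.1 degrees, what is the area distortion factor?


area_distortion = 1/cos^2(61.1) = 4.282

4.282


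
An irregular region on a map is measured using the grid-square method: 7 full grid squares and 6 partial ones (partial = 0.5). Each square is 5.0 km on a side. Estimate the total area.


effective squares = 7 + 6 * 0.5 = 10.0
area = 10.0 * 25.0 = 250.0 km^2

250.0 km^2


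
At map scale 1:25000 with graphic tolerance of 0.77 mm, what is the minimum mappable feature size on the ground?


ground = 0.77 mm * 25000 / 1000 = 19.25 m

19.25 m


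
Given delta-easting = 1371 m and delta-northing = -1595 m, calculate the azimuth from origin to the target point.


az = atan2(1371, -1595) = 139.3 deg
adjusted to 0-360: 139.3 degrees

139.3 degrees


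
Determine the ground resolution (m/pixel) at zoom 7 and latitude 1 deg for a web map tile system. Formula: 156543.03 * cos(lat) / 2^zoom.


res = 156543.03 * cos(1) / 2^7 = 156543.03 * 0.9998477 / 128 = 1222.81 m/pixel

1222.81 m/pixel


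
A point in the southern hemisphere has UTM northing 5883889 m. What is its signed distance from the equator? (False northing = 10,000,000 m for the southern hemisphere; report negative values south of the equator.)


For southern: actual = 5883889 - 10000000 = -4116111 m

-4116111 m


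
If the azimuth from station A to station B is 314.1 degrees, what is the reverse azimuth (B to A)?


back azimuth = (314.1 + 180) mod 360 = 134.1 degrees

134.1 degrees


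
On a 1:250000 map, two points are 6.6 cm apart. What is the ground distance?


ground = 6.6 cm * 250000 / 100 = 16500.0 m = 16.5 km

16.5 km


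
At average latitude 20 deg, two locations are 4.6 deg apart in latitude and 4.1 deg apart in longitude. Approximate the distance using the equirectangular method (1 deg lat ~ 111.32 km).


dlat_km = 4.6 * 111.32 = 512.072
dlon_km = 4.1 * 111.32 * cos(20) ≈ 428.887
dist = sqrt(512.072^2 + 428.887^2) ≈ 668.0 km

668.0 km


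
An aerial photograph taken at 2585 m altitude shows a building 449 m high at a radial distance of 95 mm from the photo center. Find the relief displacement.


d = h * r / H = 449 * 95 / 2585 = 16.5 mm

16.5 mm


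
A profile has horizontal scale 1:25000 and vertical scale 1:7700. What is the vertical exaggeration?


VE = horizontal_scale / vertical_scale = 25000 / 7700 ≈ 3.2

3.2x


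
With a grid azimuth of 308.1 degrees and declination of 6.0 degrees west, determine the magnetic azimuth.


magnetic azimuth = grid azimuth - declination (east +ve)
mag_az = 308.1 - -6.0 = 314.1 degrees

314.1 degrees


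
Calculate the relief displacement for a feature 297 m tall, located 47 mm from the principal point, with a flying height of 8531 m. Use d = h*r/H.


d = h * r / H = 297 * 47 / 8531 = 1.64 mm

1.64 mm


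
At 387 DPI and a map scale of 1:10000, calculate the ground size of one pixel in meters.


pixel_cm = 2.54 / 387 ≈ 0.006563 cm
ground = pixel_cm * 10000 / 100 = 2.54 * 10000 / (387 * 100) = 25400 / 38700 ≈ 0.66 m

0.66 m


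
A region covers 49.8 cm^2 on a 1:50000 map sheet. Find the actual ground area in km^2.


ground_area = 49.8 * (50000/100)^2 = 12450000.0 m^2 = 12.45 km^2

12.45 km^2


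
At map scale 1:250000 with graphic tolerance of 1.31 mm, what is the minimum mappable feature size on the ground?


ground = 1.31 mm * 250000 / 1000 = 327.5 m

327.5 m


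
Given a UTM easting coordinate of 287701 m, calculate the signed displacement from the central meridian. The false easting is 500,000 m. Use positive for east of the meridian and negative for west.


displacement = 287701 - 500000 = -212299 m

-212299 m


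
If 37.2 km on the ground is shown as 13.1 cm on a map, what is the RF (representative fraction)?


ground = 37.2 km = 3720000 cm; RF denominator = ground / map = 3720000 / 13.1 ≈ 283969; RF = 1:283969

1:283969


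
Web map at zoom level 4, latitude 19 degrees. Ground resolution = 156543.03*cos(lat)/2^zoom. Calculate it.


res = 156543.03 * cos(19) / 2^4 = 156543.03 * 0.94551858 / 16 = 9250.9 m/pixel

9250.9 m/pixel


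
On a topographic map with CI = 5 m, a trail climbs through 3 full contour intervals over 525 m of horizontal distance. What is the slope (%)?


elevation change = 3 * 5 = 15 m
slope = 15 / 525 * 100 = 2.9%

2.9%


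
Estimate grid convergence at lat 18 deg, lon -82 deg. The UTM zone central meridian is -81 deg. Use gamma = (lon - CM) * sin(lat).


gamma = (-82 - -81) * sin(18) = -1 * 0.309017 = -0.309 degrees

-0.309 degrees


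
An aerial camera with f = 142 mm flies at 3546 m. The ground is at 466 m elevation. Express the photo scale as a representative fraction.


scale = f / (H - h) = 142 mm / 3080 m = 142 / 3080000 = 1:21690

1:21690


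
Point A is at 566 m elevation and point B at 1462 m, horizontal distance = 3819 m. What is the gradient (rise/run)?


gradient = (1462 - 566) / 3819 = 896 / 3819 = 0.2346

0.2346


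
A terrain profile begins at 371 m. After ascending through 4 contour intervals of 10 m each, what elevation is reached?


elevation = 371 + 4 * 10 = 411 m

411 m


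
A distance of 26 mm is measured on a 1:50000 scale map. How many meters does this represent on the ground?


ground = 26 mm * 50000 / 1000 = 1300.0 m

1300.0 m


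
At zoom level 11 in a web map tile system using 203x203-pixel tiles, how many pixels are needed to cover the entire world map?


tiles per axis = 2^11 = 2048
total tiles = 2048^2 = 4194304
pixels per axis = 2048 * 203 = 415744
total pixels = 415744^2 = 172843073536

172843073536 pixels


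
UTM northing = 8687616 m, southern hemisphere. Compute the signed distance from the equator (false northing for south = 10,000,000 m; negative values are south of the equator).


For southern: actual = 8687616 - 10000000 = -1312384 m

-1312384 m


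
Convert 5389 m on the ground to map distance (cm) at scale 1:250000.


map_cm = 5389 * 100 / 250000 = 2.1556 cm ≈ 2.16 cm

2.16 cm


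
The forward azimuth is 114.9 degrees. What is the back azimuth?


back azimuth = (114.9 + 180) mod 360 = 294.9 degrees

294.9 degrees


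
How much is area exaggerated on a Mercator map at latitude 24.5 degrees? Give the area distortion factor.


area_distortion = 1/cos^2(24.5) = 1.208

1.208


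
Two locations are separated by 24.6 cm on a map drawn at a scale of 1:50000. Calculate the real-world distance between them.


ground = 24.6 cm * 50000 / 100 = 12300.0 m = 12.3 km

12.3 km


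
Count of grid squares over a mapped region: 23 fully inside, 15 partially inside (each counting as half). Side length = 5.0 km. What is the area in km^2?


effective squares = 23 + 15 * 0.5 = 30.5
area = 30.5 * 25.0 = 762.5 km^2

762.5 km^2


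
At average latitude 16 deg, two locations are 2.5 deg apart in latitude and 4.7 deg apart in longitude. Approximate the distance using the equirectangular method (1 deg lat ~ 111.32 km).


dlat_km = 2.5 * 111.32 = 278.3
dlon_km = 4.7 * 111.32 * cos(16) ≈ 502.936
dist = sqrt(278.3^2 + 502.936^2) ≈ 574.8 km

574.8 km


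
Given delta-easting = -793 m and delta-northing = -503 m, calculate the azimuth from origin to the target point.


az = atan2(-793, -503) = -122.4 deg
adjusted to 0-360: 237.6 degrees

237.6 degrees


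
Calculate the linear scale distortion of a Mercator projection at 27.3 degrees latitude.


SF = 1 / cos(27.3) = 1 / 0.888617 = 1.125

1.125


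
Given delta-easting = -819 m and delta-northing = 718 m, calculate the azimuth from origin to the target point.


az = atan2(-819, 718) = -48.8 deg
adjusted to 0-360: 311.2 degrees

311.2 degrees


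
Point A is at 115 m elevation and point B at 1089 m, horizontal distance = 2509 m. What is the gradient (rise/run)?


gradient = (1089 - 115) / 2509 = 974 / 2509 = 0.3882

0.3882


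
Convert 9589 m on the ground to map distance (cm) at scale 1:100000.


map_cm = 9589 * 100 / 100000 = 9.589 cm ≈ 9.59 cm

9.59 cm


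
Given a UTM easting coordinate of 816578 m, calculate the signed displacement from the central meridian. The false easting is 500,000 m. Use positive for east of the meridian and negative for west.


displacement = 816578 - 500000 = 316578 m

316578 m


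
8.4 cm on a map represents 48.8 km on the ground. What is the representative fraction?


ground = 48.8 km = 4880000 cm; RF denominator = ground / map = 4880000 / 8.4 ≈ 580952; RF = 1:580952

1:580952


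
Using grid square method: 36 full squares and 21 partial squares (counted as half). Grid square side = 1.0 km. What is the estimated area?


effective squares = 36 + 21 * 0.5 = 46.5
area = 46.5 * 1.0 = 46.5 km^2

46.5 km^2


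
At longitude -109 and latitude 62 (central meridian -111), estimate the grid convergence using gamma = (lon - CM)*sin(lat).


gamma = (-109 - -111) * sin(62) = 2 * 0.882948 = 1.766 degrees

1.766 degrees


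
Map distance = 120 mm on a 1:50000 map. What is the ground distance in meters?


ground = 120 mm * 50000 / 1000 = 6000.0 m

6000.0 m


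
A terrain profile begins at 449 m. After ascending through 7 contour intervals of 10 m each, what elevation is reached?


elevation = 449 + 7 * 10 = 519 m

519 m


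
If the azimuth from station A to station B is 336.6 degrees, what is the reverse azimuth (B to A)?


back azimuth = (336.6 + 180) mod 360 = 156.6 degrees

156.6 degrees


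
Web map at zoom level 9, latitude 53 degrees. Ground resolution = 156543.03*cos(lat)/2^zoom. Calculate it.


res = 156543.03 * cos(53) / 2^9 = 156543.03 * 0.60181502 / 512 = 184.0 m/pixel

184.0 m/pixel


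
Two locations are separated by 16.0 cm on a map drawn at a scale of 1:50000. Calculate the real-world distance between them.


ground = 16.0 cm * 50000 / 100 = 8000.0 m = 8.0 km

8.0 km


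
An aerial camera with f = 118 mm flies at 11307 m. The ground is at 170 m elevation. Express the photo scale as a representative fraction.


scale = f / (H - h) = 118 mm / 11137 m = 118 / 11137000 = 1:94381

1:94381


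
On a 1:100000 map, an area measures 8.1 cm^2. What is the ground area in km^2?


ground_area = 8.1 * (100000/100)^2 = 8100000.0 m^2 = 8.1 km^2

8.1 km^2


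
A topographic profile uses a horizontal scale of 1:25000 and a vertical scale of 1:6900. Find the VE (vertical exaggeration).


VE = horizontal_scale / vertical_scale = 25000 / 6900 ≈ 3.6

3.6x


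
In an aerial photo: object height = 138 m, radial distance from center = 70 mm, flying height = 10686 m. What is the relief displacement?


d = h * r / H = 138 * 70 / 10686 = 0.9 mm

0.9 mm


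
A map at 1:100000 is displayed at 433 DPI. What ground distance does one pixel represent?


pixel_cm = 2.54 / 433 ≈ 0.005866 cm
ground = pixel_cm * 100000 / 100 = 2.54 * 100000 / (433 * 100) = 254000 / 43300 ≈ 5.87 m

5.87 m


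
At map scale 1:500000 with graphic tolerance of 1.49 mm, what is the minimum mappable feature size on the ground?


ground = 1.49 mm * 500000 / 1000 = 745.0 m

745.0 m


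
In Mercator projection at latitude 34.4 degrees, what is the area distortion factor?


area_distortion = 1/cos^2(34.4) = 1.469

1.469


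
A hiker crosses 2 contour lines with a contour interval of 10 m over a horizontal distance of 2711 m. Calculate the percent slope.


elevation change = 2 * 10 = 20 m
slope = 20 / 2711 * 100 = 0.7%

0.7%


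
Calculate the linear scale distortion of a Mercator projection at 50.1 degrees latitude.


SF = 1 / cos(50.1) = 1 / 0.64145 = 1.559

1.559


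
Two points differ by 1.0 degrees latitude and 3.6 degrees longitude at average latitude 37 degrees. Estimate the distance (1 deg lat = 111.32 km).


dlat_km = 1.0 * 111.32 = 111.32
dlon_km = 3.6 * 111.32 * cos(37) ≈ 320.055
dist = sqrt(111.32^2 + 320.055^2) ≈ 338.9 km

338.9 km


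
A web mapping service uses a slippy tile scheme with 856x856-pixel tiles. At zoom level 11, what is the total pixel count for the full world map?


tiles per axis = 2^11 = 2048
total tiles = 2048^2 = 4194304
pixels per axis = 2048 * 856 = 1753088
total pixels = 1753088^2 = 3073317535744

3073317535744 pixels


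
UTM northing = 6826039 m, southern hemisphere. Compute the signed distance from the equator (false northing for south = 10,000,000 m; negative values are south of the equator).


For southern: actual = 6826039 - 10000000 = -3173961 m

-3173961 m


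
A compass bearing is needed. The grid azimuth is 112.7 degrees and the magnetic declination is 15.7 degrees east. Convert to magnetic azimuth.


magnetic azimuth = grid azimuth - declination (east +ve)
mag_az = 112.7 - 15.7 = 97.0 degrees

97.0 degrees


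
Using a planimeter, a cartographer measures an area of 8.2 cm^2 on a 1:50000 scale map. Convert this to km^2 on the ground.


ground_area = 8.2 * (50000/100)^2 = 2050000.0 m^2 = 2.05 km^2

2.05 km^2


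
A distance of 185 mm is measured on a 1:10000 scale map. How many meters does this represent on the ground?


ground = 185 mm * 10000 / 1000 = 1850.0 m

1850.0 m


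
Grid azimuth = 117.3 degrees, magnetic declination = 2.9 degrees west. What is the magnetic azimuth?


magnetic azimuth = grid azimuth - declination (east +ve)
mag_az = 117.3 - -2.9 = 120.2 degrees

120.2 degrees


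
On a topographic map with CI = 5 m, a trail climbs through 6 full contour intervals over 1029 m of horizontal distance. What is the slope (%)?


elevation change = 6 * 5 = 30 m
slope = 30 / 1029 * 100 = 2.9%

2.9%


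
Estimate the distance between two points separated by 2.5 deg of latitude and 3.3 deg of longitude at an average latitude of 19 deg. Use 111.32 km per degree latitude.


dlat_km = 2.5 * 111.32 = 278.3
dlon_km = 3.3 * 111.32 * cos(19) ≈ 347.342
dist = sqrt(278.3^2 + 347.342^2) ≈ 445.1 km

445.1 km


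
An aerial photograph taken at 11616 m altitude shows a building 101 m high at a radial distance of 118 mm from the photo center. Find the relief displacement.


d = h * r / H = 101 * 118 / 11616 = 1.03 mm

1.03 mm


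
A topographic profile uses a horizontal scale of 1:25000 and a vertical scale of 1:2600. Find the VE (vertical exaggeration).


VE = horizontal_scale / vertical_scale = 25000 / 2600 ≈ 9.6

9.6x


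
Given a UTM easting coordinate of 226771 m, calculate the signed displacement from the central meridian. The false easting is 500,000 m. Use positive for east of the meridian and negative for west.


displacement = 226771 - 500000 = -273229 m

-273229 m


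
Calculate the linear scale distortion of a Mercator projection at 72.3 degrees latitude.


SF = 1 / cos(72.3) = 1 / 0.304033 = 3.289

3.289


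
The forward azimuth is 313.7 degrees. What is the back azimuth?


back azimuth = (313.7 + 180) mod 360 = 133.7 degrees

133.7 degrees


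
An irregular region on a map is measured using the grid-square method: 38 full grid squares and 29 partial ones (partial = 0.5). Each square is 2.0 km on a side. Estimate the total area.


effective squares = 38 + 29 * 0.5 = 52.5
area = 52.5 * 4.0 = 210.0 km^2

210.0 km^2


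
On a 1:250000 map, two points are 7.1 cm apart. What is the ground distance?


ground = 7.1 cm * 250000 / 100 = 17750.0 m = 17.75 km

17.75 km


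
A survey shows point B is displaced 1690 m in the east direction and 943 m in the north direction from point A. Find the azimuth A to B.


az = atan2(1690, 943) = 60.8 deg
adjusted to 0-360: 60.8 degrees

60.8 degrees


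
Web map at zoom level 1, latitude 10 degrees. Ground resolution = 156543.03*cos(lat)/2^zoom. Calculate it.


res = 156543.03 * cos(10) / 2^1 = 156543.03 * 0.98480775 / 2 = 77082.39 m/pixel

77082.39 m/pixel


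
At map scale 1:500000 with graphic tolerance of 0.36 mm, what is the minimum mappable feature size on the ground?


ground = 0.36 mm * 500000 / 1000 = 180.0 m

180.0 m


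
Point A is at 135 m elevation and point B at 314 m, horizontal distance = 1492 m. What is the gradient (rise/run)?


gradient = (314 - 135) / 1492 = 179 / 1492 = 0.12

0.12


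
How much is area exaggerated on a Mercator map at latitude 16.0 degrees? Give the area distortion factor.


area_distortion = 1/cos^2(16.0) = 1.082

1.082


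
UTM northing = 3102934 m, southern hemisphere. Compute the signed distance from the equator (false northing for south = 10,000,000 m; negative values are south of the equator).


For southern: actual = 3102934 - 10000000 = -6897066 m

-6897066 m
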